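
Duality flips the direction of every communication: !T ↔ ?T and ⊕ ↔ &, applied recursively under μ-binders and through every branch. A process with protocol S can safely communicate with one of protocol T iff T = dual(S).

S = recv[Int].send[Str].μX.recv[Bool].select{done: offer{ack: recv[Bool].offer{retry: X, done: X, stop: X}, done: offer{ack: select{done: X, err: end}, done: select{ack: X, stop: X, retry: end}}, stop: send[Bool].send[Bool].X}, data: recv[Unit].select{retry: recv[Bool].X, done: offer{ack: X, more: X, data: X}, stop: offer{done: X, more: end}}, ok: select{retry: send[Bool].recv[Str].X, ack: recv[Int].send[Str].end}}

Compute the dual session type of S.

send[Int].recv[Str].μX.send[Bool].offer{done: select{ack: send[Bool].select{retry: X, done: X, stop: X}, done: select{ack: offer{done: X, err: end}, done: offer{ack: X, stop: X, retry: end}}, stop: recv[Bool].recv[Bool].X}, data: send[Unit].offer{retry: send[Bool].X, done: select{ack: X, more: X, data: X}, stop: select{done: X, more: end}}, ok: offer{retry: recv[Bool].send[Str].X, ack: send[Int].recv[Str].end}}

recv[Int] = send[Int]
  send[Str] = recv[Str]
    μX = μX  (rec unchanged)
      recv[Bool] = send[Bool]
        select{done,data,ok} = offer{done,data,ok}  (internal→external)
          • done:
            offer{ack,done,stop} = select{ack,done,stop}  (offer→select)
              • ack:
                recv[Bool] = send[Bool]
                  offer{retry,done,stop} = select{retry,done,stop}  (offer→select)
                    • retry:
                      dual(X) = X
                    • done:
                      dual(X) = X
                    • stop:
                      dual(X) = X
              • done:
                offer{ack,done} = select{ack,done}  (offer→select)
                  • ack:
                    select{done,err} = offer{done,err}  (internal→external)
                      • done:
                        dual(X) = X
                      • err:
                        dual(end) = end
                  • done:
                    select{ack,stop,retry} = offer{ack,stop,retry}  (internal→external)
                      • ack:
                        dual(X) = X
                      • stop:
                        dual(X) = X
                      • retry:
                        dual(end) = end
              • stop:
                send[Bool] = recv[Bool]
                  send[Bool] = recv[Bool]
                    dual(X) = X
          • data:
            recv[Unit] = send[Unit]
              select{retry,done,stop} = offer{retry,done,stop}  (internal→external)
                • retry:
                  recv[Bool] = send[Bool]
                    dual(X) = X
                • done:
                  offer{ack,more,data} = select{ack,more,data}  (offer→select)
                    • ack:
                      dual(X) = X
                    • more:
                      dual(X) = X
                    • data:
                      dual(X) = X
                • stop:
                  offer{done,more} = select{done,more}  (offer→select)
                    • done:
                      dual(X) = X
                    • more:
                      dual(end) = end
          • ok:
            select{retry,ack} = offer{retry,ack}  (internal→external)
              • retry:
                send[Bool] = recv[Bool]
                  recv[Str] = send[Str]
                    dual(X) = X
              • ack:
                recv[Int] = send[Int]
                  send[Str] = recv[Str]
                    dual(end) = end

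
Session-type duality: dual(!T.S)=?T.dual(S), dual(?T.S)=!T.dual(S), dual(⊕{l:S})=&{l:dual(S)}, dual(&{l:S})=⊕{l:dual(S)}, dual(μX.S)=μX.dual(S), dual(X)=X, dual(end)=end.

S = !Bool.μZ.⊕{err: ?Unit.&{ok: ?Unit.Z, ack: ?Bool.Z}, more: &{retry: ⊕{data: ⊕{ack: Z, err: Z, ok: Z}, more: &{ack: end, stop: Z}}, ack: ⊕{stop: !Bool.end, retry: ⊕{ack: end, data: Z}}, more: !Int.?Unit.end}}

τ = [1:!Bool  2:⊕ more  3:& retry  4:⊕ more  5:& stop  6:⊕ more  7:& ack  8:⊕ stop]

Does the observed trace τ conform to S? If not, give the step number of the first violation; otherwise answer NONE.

step 1: !Bool  ✓  now at μZ.…
step 2: ⊕ more  ✓  now at &{retry: ⊕{data: ⊕{ack: μZ.…, err: μZ.…, ok: μZ.…}, more: &{ack: end, stop: μZ.…}}, ack: ⊕{stop: !Bool.end, retry: ⊕{ack: end, data: μZ.…}}, more: !Int.?Unit.end}
step 3: & retry  ✓  now at ⊕{data: ⊕{ack: μZ.…, err: μZ.…, ok: μZ.…}, more: &{ack: end, stop: μZ.…}}
step 4: ⊕ more  ✓  now at &{ack: end, stop: μZ.…}
step 5: & stop  ✓  now at μZ.…
step 6: ⊕ more  ✓  now at &{retry: ⊕{data: ⊕{ack: μZ.…, err: μZ.…, ok: μZ.…}, more: &{ack: end, stop: μZ.…}}, ack: ⊕{stop: !Bool.end, retry: ⊕{ack: end, data: μZ.…}}, more: !Int.?Unit.end}
step 7: & ack  ✓  now at ⊕{stop: !Bool.end, retry: ⊕{ack: end, data: μZ.…}}
step 8: ⊕ stop  ✓  now at !Bool.end
trace exhausted — no violation

NONE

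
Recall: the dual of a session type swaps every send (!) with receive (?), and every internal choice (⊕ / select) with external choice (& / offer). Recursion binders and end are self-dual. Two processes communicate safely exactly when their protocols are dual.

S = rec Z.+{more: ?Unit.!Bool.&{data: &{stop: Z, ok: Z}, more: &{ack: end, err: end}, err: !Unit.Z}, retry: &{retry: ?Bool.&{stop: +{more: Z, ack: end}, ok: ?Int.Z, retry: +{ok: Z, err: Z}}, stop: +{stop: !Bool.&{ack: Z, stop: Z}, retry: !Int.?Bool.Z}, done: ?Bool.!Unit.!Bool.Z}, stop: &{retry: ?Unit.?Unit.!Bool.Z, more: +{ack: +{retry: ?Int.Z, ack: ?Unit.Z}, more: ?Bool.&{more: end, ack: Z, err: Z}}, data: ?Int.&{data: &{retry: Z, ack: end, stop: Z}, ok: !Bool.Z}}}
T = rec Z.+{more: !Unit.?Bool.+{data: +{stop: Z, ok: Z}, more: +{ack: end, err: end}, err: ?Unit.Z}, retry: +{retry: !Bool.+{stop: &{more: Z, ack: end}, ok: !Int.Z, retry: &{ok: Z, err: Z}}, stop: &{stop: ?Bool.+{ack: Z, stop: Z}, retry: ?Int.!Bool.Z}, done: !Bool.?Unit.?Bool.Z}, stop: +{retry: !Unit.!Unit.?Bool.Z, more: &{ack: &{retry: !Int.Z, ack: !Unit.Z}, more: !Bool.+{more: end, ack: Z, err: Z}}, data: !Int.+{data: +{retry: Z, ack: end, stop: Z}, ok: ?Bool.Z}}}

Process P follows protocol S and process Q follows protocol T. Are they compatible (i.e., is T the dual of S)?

rec Z vs rec Z  match (rec unchanged)
  +{more,retry,stop} vs +{more,retry,stop}  ✗ choice polarity not flipped — not dual

NO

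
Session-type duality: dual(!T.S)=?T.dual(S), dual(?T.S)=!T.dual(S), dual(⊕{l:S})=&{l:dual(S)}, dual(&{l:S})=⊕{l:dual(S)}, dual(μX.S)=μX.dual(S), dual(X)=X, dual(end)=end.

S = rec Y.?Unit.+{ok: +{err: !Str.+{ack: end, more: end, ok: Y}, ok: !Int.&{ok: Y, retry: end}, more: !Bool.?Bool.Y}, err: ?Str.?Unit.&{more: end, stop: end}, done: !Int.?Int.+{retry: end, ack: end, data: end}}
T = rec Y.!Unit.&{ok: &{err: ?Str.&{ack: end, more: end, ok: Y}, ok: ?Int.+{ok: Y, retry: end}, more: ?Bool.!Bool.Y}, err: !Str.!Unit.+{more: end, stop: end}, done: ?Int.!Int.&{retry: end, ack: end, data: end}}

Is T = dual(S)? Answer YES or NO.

YES

rec Y ‖ rec Y  match (μ self-dual)
  ?Unit ‖ !Unit  match
    +{ok,err,done} ‖ &{ok,err,done}  match label sets agree
      • ok:
        +{err,ok,more} ‖ &{err,ok,more}  match label sets agree
          • err:
            !Str ‖ ?Str  match
              +{ack,more,ok} ‖ &{ack,more,ok}  match label sets agree
                • ack:
                  end ‖ end  match
                • more:
                  end ‖ end  match
                • ok:
                  Y ‖ Y  match
          • ok:
            !Int ‖ ?Int  match
              &{ok,retry} ‖ +{ok,retry}  match label sets agree
                • ok:
                  Y ‖ Y  match
                • retry:
                  end ‖ end  match
          • more:
            !Bool ‖ ?Bool  match
              ?Bool ‖ !Bool  match
                Y ‖ Y  match
      • err:
        ?Str ‖ !Str  match
          ?Unit ‖ !Unit  match
            &{more,stop} ‖ +{more,stop}  match label sets agree
              • more:
                end ‖ end  match
              • stop:
                end ‖ end  match
      • done:
        !Int ‖ ?Int  match
          ?Int ‖ !Int  match
            +{retry,ack,data} ‖ &{retry,ack,data}  match label sets agree
              • retry:
                end ‖ end  match
              • ack:
                end ‖ end  match
              • data:
                end ‖ end  match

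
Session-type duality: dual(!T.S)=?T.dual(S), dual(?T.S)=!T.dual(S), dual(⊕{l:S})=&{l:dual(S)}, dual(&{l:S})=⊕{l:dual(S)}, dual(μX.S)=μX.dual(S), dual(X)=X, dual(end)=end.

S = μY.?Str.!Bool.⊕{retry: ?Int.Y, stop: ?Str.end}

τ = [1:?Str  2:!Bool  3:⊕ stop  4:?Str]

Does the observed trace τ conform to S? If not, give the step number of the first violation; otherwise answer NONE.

NONE

step 1: ?Str  ok  state: !Bool.⊕{retry: ?Int.μY.…, stop: ?Str.end}
step 2: !Bool  ok  state: ⊕{retry: ?Int.μY.…, stop: ?Str.end}
step 3: ⊕ stop  ok  state: ?Str.end
step 4: ?Str  ok  state: end
trace exhausted — no violation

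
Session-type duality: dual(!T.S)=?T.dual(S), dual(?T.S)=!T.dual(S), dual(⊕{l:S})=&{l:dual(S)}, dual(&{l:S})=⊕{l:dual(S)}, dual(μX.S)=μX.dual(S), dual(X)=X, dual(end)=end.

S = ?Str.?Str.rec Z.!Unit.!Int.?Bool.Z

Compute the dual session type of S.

!Str.!Str.rec Z.?Unit.?Int.!Bool.Z

?Str ↦ !Str
  ?Str ↦ !Str
    rec Z ↦ rec Z  (rec unchanged)
      !Unit ↦ ?Unit
        !Int ↦ ?Int
          ?Bool ↦ !Bool
            Z self-dual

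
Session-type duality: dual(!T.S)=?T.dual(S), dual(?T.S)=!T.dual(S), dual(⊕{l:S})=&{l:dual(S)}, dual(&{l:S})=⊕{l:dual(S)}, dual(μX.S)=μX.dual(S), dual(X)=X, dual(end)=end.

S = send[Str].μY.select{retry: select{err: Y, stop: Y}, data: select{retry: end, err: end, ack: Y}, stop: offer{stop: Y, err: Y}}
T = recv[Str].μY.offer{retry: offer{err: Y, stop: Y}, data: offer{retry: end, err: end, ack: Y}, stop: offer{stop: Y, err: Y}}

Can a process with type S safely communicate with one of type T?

NO

send[Str] ‖ recv[Str]  ok
  μY ‖ μY  ok (binder kept)
    select{retry,data,stop} ‖ offer{retry,data,stop}  ok same labels
      • retry:
        select{err,stop} ‖ offer{err,stop}  ok same labels
          • err:
            Y ‖ Y  ok
          • stop:
            Y ‖ Y  ok
      • data:
        select{retry,err,ack} ‖ offer{retry,err,ack}  ok same labels
          • retry:
            end ‖ end  ok
          • err:
            end ‖ end  ok
          • ack:
            Y ‖ Y  ok
      • stop:
        offer{stop,err} ‖ offer{stop,err}  ✗ choice polarity not flipped — not dual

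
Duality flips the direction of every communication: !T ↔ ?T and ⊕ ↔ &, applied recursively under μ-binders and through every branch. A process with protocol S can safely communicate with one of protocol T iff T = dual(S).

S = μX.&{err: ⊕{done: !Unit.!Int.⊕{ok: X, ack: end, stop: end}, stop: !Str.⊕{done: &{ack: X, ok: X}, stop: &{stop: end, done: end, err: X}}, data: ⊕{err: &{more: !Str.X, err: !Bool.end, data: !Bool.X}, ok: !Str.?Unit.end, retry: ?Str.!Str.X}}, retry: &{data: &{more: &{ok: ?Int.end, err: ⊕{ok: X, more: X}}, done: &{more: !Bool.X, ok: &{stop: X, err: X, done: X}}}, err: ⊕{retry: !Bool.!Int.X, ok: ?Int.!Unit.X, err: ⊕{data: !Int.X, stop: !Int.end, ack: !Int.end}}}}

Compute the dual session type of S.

μX.⊕{err: &{done: ?Unit.?Int.&{ok: X, ack: end, stop: end}, stop: ?Str.&{done: ⊕{ack: X, ok: X}, stop: ⊕{stop: end, done: end, err: X}}, data: &{err: ⊕{more: ?Str.X, err: ?Bool.end, data: ?Bool.X}, ok: ?Str.!Unit.end, retry: !Str.?Str.X}}, retry: ⊕{data: ⊕{more: ⊕{ok: !Int.end, err: &{ok: X, more: X}}, done: ⊕{more: ?Bool.X, ok: ⊕{stop: X, err: X, done: X}}}, err: &{retry: ?Bool.?Int.X, ok: !Int.?Unit.X, err: &{data: ?Int.X, stop: ?Int.end, ack: ?Int.end}}}}

μX → μX  (μ self-dual)
  &{err,retry} → ⊕{err,retry}  (external→internal)
    case err:
      ⊕{done,stop,data} → &{done,stop,data}  (select→offer)
        case done:
          !Unit → ?Unit
            !Int → ?Int
              ⊕{ok,ack,stop} → &{ok,ack,stop}  (select→offer)
                case ok:
                  X self-dual
                case ack:
                  end self-dual
                case stop:
                  end self-dual
        case stop:
          !Str → ?Str
            ⊕{done,stop} → &{done,stop}  (select→offer)
              case done:
                &{ack,ok} → ⊕{ack,ok}  (external→internal)
                  case ack:
                    X self-dual
                  case ok:
                    X self-dual
              case stop:
                &{stop,done,err} → ⊕{stop,done,err}  (external→internal)
                  case stop:
                    end self-dual
                  case done:
                    end self-dual
                  case err:
                    X self-dual
        case data:
          ⊕{err,ok,retry} → &{err,ok,retry}  (select→offer)
            case err:
              &{more,err,data} → ⊕{more,err,data}  (external→internal)
                case more:
                  !Str → ?Str
                    X self-dual
                case err:
                  !Bool → ?Bool
                    end self-dual
                case data:
                  !Bool → ?Bool
                    X self-dual
            case ok:
              !Str → ?Str
                ?Unit → !Unit
                  end self-dual
            case retry:
              ?Str → !Str
                !Str → ?Str
                  X self-dual
    case retry:
      &{data,err} → ⊕{data,err}  (external→internal)
        case data:
          &{more,done} → ⊕{more,done}  (external→internal)
            case more:
              &{ok,err} → ⊕{ok,err}  (external→internal)
                case ok:
                  ?Int → !Int
                    end self-dual
                case err:
                  ⊕{ok,more} → &{ok,more}  (select→offer)
                    case ok:
                      X self-dual
                    case more:
                      X self-dual
            case done:
              &{more,ok} → ⊕{more,ok}  (external→internal)
                case more:
                  !Bool → ?Bool
                    X self-dual
                case ok:
                  &{stop,err,done} → ⊕{stop,err,done}  (external→internal)
                    case stop:
                      X self-dual
                    case err:
                      X self-dual
                    case done:
                      X self-dual
        case err:
          ⊕{retry,ok,err} → &{retry,ok,err}  (select→offer)
            case retry:
              !Bool → ?Bool
                !Int → ?Int
                  X self-dual
            case ok:
              ?Int → !Int
                !Unit → ?Unit
                  X self-dual
            case err:
              ⊕{data,stop,ack} → &{data,stop,ack}  (select→offer)
                case data:
                  !Int → ?Int
                    X self-dual
                case stop:
                  !Int → ?Int
                    end self-dual
                case ack:
                  !Int → ?Int
                    end self-dual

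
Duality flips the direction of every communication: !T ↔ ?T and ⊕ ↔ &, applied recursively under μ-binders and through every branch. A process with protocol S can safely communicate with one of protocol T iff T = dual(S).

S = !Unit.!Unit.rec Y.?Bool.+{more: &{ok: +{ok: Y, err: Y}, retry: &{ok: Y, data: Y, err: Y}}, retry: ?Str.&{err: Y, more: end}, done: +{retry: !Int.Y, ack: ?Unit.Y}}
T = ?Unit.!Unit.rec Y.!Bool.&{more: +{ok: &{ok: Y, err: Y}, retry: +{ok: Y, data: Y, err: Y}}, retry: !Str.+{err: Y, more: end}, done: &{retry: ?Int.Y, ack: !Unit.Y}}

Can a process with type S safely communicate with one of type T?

NO

!Unit ‖ ?Unit  ✓
  !Unit ‖ !Unit  ✗ same direction on both sides — not dual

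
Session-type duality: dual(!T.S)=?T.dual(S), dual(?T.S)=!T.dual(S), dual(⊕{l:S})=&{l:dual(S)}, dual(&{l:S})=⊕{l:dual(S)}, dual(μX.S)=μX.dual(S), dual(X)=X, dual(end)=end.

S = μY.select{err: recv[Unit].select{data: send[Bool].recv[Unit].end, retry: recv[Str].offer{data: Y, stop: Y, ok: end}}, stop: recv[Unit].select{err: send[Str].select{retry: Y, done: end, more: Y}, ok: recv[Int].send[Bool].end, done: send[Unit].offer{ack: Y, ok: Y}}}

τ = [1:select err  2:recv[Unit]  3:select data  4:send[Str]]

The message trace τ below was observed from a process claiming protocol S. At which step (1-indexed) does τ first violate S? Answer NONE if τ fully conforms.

step 1: select err  ✓  state: recv[Unit].select{data: send[Bool].recv[Unit].end, retry: recv[Str].offer{data: μY.…, stop: μY.…, ok: end}}
step 2: recv[Unit]  ✓  state: select{data: send[Bool].recv[Unit].end, retry: recv[Str].offer{data: μY.…, stop: μY.…, ok: end}}
step 3: select data  ✓  state: send[Bool].recv[Unit].end
step 4: got send[Str], protocol expects send[Bool]  ✗

4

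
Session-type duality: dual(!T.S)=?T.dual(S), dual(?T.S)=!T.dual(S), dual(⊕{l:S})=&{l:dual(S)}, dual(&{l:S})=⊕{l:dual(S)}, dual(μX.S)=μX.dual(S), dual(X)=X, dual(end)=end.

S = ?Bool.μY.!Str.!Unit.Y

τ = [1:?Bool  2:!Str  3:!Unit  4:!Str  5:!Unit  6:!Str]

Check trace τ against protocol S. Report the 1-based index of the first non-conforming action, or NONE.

step 1: ?Bool  ✓  state: μY.…
step 2: !Str  ✓  state: !Unit.μY.…
step 3: !Unit  ✓  state: μY.…
step 4: !Str  ✓  state: !Unit.μY.…
step 5: !Unit  ✓  state: μY.…
step 6: !Str  ✓  state: !Unit.μY.…
all 6 steps conform

NONE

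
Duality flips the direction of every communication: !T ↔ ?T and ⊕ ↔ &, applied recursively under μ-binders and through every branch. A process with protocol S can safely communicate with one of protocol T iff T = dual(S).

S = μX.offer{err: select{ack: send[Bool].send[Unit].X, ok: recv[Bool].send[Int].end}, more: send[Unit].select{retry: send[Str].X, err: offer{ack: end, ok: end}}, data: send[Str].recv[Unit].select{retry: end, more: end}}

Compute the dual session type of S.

μX.select{err: offer{ack: recv[Bool].recv[Unit].X, ok: send[Bool].recv[Int].end}, more: recv[Unit].offer{retry: recv[Str].X, err: select{ack: end, ok: end}}, data: recv[Str].send[Unit].offer{retry: end, more: end}}

μX → μX  (μ self-dual)
  offer{err,more,data} → select{err,more,data}  (offer→select)
    case err:
      select{ack,ok} → offer{ack,ok}  (internal→external)
        case ack:
          send[Bool] → recv[Bool]
            send[Unit] → recv[Unit]
              X ↦ X
        case ok:
          recv[Bool] → send[Bool]
            send[Int] → recv[Int]
              end ↦ end
    case more:
      send[Unit] → recv[Unit]
        select{retry,err} → offer{retry,err}  (internal→external)
          case retry:
            send[Str] → recv[Str]
              X ↦ X
          case err:
            offer{ack,ok} → select{ack,ok}  (offer→select)
              case ack:
                end ↦ end
              case ok:
                end ↦ end
    case data:
      send[Str] → recv[Str]
        recv[Unit] → send[Unit]
          select{retry,more} → offer{retry,more}  (internal→external)
            case retry:
              end ↦ end
            case more:
              end ↦ end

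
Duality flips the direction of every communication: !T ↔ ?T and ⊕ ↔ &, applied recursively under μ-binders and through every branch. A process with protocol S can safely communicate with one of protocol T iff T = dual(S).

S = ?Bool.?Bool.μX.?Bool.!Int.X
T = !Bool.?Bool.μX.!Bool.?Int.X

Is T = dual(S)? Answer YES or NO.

NO

?Bool vs !Bool  ✓
  ?Bool vs ?Bool  ✗ same direction on both sides — not dual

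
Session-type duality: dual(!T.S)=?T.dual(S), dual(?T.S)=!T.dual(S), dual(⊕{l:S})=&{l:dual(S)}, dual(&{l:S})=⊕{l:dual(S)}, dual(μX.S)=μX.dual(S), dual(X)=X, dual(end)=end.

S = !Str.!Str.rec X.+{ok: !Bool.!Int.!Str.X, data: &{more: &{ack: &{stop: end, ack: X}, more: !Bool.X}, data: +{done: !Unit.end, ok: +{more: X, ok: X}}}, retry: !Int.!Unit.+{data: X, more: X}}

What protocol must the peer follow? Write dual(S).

?Str.?Str.rec X.&{ok: ?Bool.?Int.?Str.X, data: +{more: +{ack: +{stop: end, ack: X}, more: ?Bool.X}, data: &{done: ?Unit.end, ok: &{more: X, ok: X}}}, retry: ?Int.?Unit.&{data: X, more: X}}

!Str ↦ ?Str
  !Str ↦ ?Str
    rec X ↦ rec X  (binder kept)
      +{ok,data,retry} ↦ &{ok,data,retry}  (select→offer)
        [ok]
          !Bool ↦ ?Bool
            !Int ↦ ?Int
              !Str ↦ ?Str
                X ↦ X
        [data]
          &{more,data} ↦ +{more,data}  (offer→select)
            [more]
              &{ack,more} ↦ +{ack,more}  (offer→select)
                [ack]
                  &{stop,ack} ↦ +{stop,ack}  (offer→select)
                    [stop]
                      end ↦ end
                    [ack]
                      X ↦ X
                [more]
                  !Bool ↦ ?Bool
                    X ↦ X
            [data]
              +{done,ok} ↦ &{done,ok}  (select→offer)
                [done]
                  !Unit ↦ ?Unit
                    end ↦ end
                [ok]
                  +{more,ok} ↦ &{more,ok}  (select→offer)
                    [more]
                      X ↦ X
                    [ok]
                      X ↦ X
        [retry]
          !Int ↦ ?Int
            !Unit ↦ ?Unit
              +{data,more} ↦ &{data,more}  (select→offer)
                [data]
                  X ↦ X
                [more]
                  X ↦ X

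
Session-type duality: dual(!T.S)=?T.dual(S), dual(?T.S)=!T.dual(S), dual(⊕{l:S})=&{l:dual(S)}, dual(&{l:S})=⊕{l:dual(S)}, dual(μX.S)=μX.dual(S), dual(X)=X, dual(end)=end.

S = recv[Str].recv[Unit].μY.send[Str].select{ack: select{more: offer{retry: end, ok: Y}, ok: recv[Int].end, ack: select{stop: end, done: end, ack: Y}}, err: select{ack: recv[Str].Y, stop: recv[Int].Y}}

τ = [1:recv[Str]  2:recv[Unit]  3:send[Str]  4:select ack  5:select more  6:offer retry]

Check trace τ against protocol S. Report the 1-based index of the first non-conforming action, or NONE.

NONE

@1 recv[Str]  ok  now at recv[Unit].μY.…
@2 recv[Unit]  ok  now at μY.…
@3 send[Str]  ok  now at select{ack: select{more: offer{retry: end, ok: μY.…}, ok: recv[Int].end, ack: select{stop: end, done: end, ack: μY.…}}, err: select{ack: recv[Str].μY.…, stop: recv[Int].μY.…}}
@4 select ack  ok  now at select{more: offer{retry: end, ok: μY.…}, ok: recv[Int].end, ack: select{stop: end, done: end, ack: μY.…}}
@5 select more  ok  now at offer{retry: end, ok: μY.…}
@6 offer retry  ok  now at end
all 6 steps conform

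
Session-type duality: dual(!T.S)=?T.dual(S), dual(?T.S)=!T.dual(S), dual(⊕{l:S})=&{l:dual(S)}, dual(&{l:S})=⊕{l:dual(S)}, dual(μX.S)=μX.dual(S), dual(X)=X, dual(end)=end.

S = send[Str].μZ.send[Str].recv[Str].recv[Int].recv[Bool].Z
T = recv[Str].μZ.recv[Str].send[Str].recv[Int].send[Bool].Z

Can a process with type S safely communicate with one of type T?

NO

send[Str] ‖ recv[Str]  match
  μZ ‖ μZ  match (rec unchanged)
    send[Str] ‖ recv[Str]  match
      recv[Str] ‖ send[Str]  match
        recv[Int] ‖ recv[Int]  ✗ same direction on both sides — not dual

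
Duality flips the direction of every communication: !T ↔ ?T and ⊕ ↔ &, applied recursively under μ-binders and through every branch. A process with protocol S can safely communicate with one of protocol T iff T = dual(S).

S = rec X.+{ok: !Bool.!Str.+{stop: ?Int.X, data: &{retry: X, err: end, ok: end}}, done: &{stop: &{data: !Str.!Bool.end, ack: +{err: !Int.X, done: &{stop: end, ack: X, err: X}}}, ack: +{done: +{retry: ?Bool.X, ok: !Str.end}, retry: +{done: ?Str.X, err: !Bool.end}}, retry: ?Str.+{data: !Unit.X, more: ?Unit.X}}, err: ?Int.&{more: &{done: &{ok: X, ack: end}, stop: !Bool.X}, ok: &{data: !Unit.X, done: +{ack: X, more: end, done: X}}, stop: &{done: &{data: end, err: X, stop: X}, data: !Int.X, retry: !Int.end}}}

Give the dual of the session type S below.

rec X.&{ok: ?Bool.?Str.&{stop: !Int.X, data: +{retry: X, err: end, ok: end}}, done: +{stop: +{data: ?Str.?Bool.end, ack: &{err: ?Int.X, done: +{stop: end, ack: X, err: X}}}, ack: &{done: &{retry: !Bool.X, ok: ?Str.end}, retry: &{done: !Str.X, err: ?Bool.end}}, retry: !Str.&{data: ?Unit.X, more: !Unit.X}}, err: !Int.+{more: +{done: +{ok: X, ack: end}, stop: ?Bool.X}, ok: +{data: ?Unit.X, done: &{ack: X, more: end, done: X}}, stop: +{done: +{data: end, err: X, stop: X}, data: ?Int.X, retry: ?Int.end}}}

rec X ↦ rec X  (rec unchanged)
  +{ok,done,err} ↦ &{ok,done,err}  (select→offer)
    [ok]
      !Bool ↦ ?Bool
        !Str ↦ ?Str
          +{stop,data} ↦ &{stop,data}  (select→offer)
            [stop]
              ?Int ↦ !Int
                X self-dual
            [data]
              &{retry,err,ok} ↦ +{retry,err,ok}  (&→⊕)
                [retry]
                  X self-dual
                [err]
                  end self-dual
                [ok]
                  end self-dual
    [done]
      &{stop,ack,retry} ↦ +{stop,ack,retry}  (&→⊕)
        [stop]
          &{data,ack} ↦ +{data,ack}  (&→⊕)
            [data]
              !Str ↦ ?Str
                !Bool ↦ ?Bool
                  end self-dual
            [ack]
              +{err,done} ↦ &{err,done}  (select→offer)
                [err]
                  !Int ↦ ?Int
                    X self-dual
                [done]
                  &{stop,ack,err} ↦ +{stop,ack,err}  (&→⊕)
                    [stop]
                      end self-dual
                    [ack]
                      X self-dual
                    [err]
                      X self-dual
        [ack]
          +{done,retry} ↦ &{done,retry}  (select→offer)
            [done]
              +{retry,ok} ↦ &{retry,ok}  (select→offer)
                [retry]
                  ?Bool ↦ !Bool
                    X self-dual
                [ok]
                  !Str ↦ ?Str
                    end self-dual
            [retry]
              +{done,err} ↦ &{done,err}  (select→offer)
                [done]
                  ?Str ↦ !Str
                    X self-dual
                [err]
                  !Bool ↦ ?Bool
                    end self-dual
        [retry]
          ?Str ↦ !Str
            +{data,more} ↦ &{data,more}  (select→offer)
              [data]
                !Unit ↦ ?Unit
                  X self-dual
              [more]
                ?Unit ↦ !Unit
                  X self-dual
    [err]
      ?Int ↦ !Int
        &{more,ok,stop} ↦ +{more,ok,stop}  (&→⊕)
          [more]
            &{done,stop} ↦ +{done,stop}  (&→⊕)
              [done]
                &{ok,ack} ↦ +{ok,ack}  (&→⊕)
                  [ok]
                    X self-dual
                  [ack]
                    end self-dual
              [stop]
                !Bool ↦ ?Bool
                  X self-dual
          [ok]
            &{data,done} ↦ +{data,done}  (&→⊕)
              [data]
                !Unit ↦ ?Unit
                  X self-dual
              [done]
                +{ack,more,done} ↦ &{ack,more,done}  (select→offer)
                  [ack]
                    X self-dual
                  [more]
                    end self-dual
                  [done]
                    X self-dual
          [stop]
            &{done,data,retry} ↦ +{done,data,retry}  (&→⊕)
              [done]
                &{data,err,stop} ↦ +{data,err,stop}  (&→⊕)
                  [data]
                    end self-dual
                  [err]
                    X self-dual
                  [stop]
                    X self-dual
              [data]
                !Int ↦ ?Int
                  X self-dual
              [retry]
                !Int ↦ ?Int
                  end self-dual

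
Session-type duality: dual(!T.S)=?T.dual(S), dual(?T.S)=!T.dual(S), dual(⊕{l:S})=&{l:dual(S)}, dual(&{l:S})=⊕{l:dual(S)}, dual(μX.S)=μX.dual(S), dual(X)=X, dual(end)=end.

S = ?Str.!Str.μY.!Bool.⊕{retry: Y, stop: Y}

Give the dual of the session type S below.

?Str ↦ !Str
  !Str ↦ ?Str
    μY ↦ μY  (μ self-dual)
      !Bool ↦ ?Bool
        ⊕{retry,stop} ↦ &{retry,stop}  (internal→external)
          [retry]
            Y ↦ Y
          [stop]
            Y ↦ Y

!Str.?Str.μY.?Bool.&{retry: Y, stop: Y}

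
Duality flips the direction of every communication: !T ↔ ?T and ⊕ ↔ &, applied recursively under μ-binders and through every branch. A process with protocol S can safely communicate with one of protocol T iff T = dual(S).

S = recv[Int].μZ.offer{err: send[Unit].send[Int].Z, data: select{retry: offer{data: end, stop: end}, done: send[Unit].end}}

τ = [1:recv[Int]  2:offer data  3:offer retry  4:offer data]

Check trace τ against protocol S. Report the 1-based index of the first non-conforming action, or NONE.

@1 recv[Int]  match  now at μZ.…
@2 offer data  match  now at select{retry: offer{data: end, stop: end}, done: send[Unit].end}
@3 got offer retry, protocol expects select retry or select done  ✗

3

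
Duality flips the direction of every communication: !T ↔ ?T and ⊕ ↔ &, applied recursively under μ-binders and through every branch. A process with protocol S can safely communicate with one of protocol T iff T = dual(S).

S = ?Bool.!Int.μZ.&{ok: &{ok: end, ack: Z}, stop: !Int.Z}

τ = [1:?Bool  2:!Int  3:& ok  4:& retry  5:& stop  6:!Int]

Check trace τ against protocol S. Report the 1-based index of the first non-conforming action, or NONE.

4

step 1: ?Bool  ok  now at !Int.μZ.…
step 2: !Int  ok  now at μZ.…
step 3: & ok  ok  now at &{ok: end, ack: μZ.…}
step 4: got & retry, protocol expects & ok or & ack  ✗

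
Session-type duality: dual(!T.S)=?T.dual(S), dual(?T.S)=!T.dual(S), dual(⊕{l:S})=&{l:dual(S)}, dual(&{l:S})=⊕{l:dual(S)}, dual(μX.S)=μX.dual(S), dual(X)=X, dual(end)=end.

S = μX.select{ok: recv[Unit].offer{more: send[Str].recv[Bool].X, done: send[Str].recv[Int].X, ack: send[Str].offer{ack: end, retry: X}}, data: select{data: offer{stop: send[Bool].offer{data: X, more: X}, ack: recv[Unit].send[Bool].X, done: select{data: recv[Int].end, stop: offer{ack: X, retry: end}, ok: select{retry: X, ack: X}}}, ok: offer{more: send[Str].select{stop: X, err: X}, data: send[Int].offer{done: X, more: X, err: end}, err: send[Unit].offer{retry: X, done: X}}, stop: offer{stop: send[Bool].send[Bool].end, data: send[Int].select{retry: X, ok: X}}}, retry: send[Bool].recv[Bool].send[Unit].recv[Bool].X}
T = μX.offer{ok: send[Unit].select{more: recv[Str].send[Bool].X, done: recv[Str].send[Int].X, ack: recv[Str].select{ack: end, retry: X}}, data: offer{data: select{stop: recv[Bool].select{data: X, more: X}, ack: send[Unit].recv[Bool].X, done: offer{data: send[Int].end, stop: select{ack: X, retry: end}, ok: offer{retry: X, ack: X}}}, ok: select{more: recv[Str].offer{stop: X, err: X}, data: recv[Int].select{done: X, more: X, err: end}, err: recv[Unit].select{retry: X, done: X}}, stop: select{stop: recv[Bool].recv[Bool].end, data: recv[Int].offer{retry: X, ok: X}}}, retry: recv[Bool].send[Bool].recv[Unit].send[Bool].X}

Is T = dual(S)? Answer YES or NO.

YES

μX ‖ μX  ok (rec unchanged)
  select{ok,data,retry} ‖ offer{ok,data,retry}  ok labels match
    case ok:
      recv[Unit] ‖ send[Unit]  ok
        offer{more,done,ack} ‖ select{more,done,ack}  ok labels match
          case more:
            send[Str] ‖ recv[Str]  ok
              recv[Bool] ‖ send[Bool]  ok
                X ‖ X  ok
          case done:
            send[Str] ‖ recv[Str]  ok
              recv[Int] ‖ send[Int]  ok
                X ‖ X  ok
          case ack:
            send[Str] ‖ recv[Str]  ok
              offer{ack,retry} ‖ select{ack,retry}  ok labels match
                case ack:
                  end ‖ end  ok
                case retry:
                  X ‖ X  ok
    case data:
      select{data,ok,stop} ‖ offer{data,ok,stop}  ok labels match
        case data:
          offer{stop,ack,done} ‖ select{stop,ack,done}  ok labels match
            case stop:
              send[Bool] ‖ recv[Bool]  ok
                offer{data,more} ‖ select{data,more}  ok labels match
                  case data:
                    X ‖ X  ok
                  case more:
                    X ‖ X  ok
            case ack:
              recv[Unit] ‖ send[Unit]  ok
                send[Bool] ‖ recv[Bool]  ok
                  X ‖ X  ok
            case done:
              select{data,stop,ok} ‖ offer{data,stop,ok}  ok labels match
                case data:
                  recv[Int] ‖ send[Int]  ok
                    end ‖ end  ok
                case stop:
                  offer{ack,retry} ‖ select{ack,retry}  ok labels match
                    case ack:
                      X ‖ X  ok
                    case retry:
                      end ‖ end  ok
                case ok:
                  select{retry,ack} ‖ offer{retry,ack}  ok labels match
                    case retry:
                      X ‖ X  ok
                    case ack:
                      X ‖ X  ok
        case ok:
          offer{more,data,err} ‖ select{more,data,err}  ok labels match
            case more:
              send[Str] ‖ recv[Str]  ok
                select{stop,err} ‖ offer{stop,err}  ok labels match
                  case stop:
                    X ‖ X  ok
                  case err:
                    X ‖ X  ok
            case data:
              send[Int] ‖ recv[Int]  ok
                offer{done,more,err} ‖ select{done,more,err}  ok labels match
                  case done:
                    X ‖ X  ok
                  case more:
                    X ‖ X  ok
                  case err:
                    end ‖ end  ok
            case err:
              send[Unit] ‖ recv[Unit]  ok
                offer{retry,done} ‖ select{retry,done}  ok labels match
                  case retry:
                    X ‖ X  ok
                  case done:
                    X ‖ X  ok
        case stop:
          offer{stop,data} ‖ select{stop,data}  ok labels match
            case stop:
              send[Bool] ‖ recv[Bool]  ok
                send[Bool] ‖ recv[Bool]  ok
                  end ‖ end  ok
            case data:
              send[Int] ‖ recv[Int]  ok
                select{retry,ok} ‖ offer{retry,ok}  ok labels match
                  case retry:
                    X ‖ X  ok
                  case ok:
                    X ‖ X  ok
    case retry:
      send[Bool] ‖ recv[Bool]  ok
        recv[Bool] ‖ send[Bool]  ok
          send[Unit] ‖ recv[Unit]  ok
            recv[Bool] ‖ send[Bool]  ok
              X ‖ X  ok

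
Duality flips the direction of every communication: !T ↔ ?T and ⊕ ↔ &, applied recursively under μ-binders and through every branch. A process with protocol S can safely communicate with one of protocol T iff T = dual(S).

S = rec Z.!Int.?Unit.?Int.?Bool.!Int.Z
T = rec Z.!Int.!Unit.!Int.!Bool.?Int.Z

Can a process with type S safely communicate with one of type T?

NO

rec Z ‖ rec Z  match (rec unchanged)
  !Int ‖ !Int  ✗ same direction on both sides — not dual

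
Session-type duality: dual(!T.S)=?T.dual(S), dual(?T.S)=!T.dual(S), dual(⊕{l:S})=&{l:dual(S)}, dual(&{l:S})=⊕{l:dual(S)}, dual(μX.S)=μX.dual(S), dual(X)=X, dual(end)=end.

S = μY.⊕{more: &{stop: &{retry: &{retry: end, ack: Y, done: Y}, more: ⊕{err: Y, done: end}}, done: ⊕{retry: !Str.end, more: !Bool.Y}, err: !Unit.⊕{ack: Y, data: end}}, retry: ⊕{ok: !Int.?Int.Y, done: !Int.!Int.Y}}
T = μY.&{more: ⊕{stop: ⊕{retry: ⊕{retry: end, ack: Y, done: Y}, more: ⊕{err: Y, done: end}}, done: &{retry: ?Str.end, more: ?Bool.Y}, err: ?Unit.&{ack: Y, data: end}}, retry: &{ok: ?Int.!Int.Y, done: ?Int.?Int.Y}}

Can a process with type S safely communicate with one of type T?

μY vs μY  match (rec unchanged)
  ⊕{more,retry} vs &{more,retry}  match labels match
    case more:
      &{stop,done,err} vs ⊕{stop,done,err}  match labels match
        case stop:
          &{retry,more} vs ⊕{retry,more}  match labels match
            case retry:
              &{retry,ack,done} vs ⊕{retry,ack,done}  match labels match
                case retry:
                  end vs end  match
                case ack:
                  Y vs Y  match
                case done:
                  Y vs Y  match
            case more:
              ⊕{err,done} vs ⊕{err,done}  ✗ choice polarity not flipped — not dual

NO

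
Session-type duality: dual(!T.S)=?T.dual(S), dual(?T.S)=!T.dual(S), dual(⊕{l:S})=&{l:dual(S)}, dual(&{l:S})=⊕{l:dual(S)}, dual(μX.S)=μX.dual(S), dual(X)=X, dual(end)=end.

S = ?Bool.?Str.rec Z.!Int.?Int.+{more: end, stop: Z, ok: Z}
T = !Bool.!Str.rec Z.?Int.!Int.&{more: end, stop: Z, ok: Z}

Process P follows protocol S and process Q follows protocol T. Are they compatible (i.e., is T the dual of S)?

?Bool vs !Bool  ✓
  ?Str vs !Str  ✓
    rec Z vs rec Z  ✓ (rec unchanged)
      !Int vs ?Int  ✓
        ?Int vs !Int  ✓
          +{more,stop,ok} vs &{more,stop,ok}  ✓ same labels
            [more]
              end vs end  ✓
            [stop]
              Z vs Z  ✓
            [ok]
              Z vs Z  ✓

YES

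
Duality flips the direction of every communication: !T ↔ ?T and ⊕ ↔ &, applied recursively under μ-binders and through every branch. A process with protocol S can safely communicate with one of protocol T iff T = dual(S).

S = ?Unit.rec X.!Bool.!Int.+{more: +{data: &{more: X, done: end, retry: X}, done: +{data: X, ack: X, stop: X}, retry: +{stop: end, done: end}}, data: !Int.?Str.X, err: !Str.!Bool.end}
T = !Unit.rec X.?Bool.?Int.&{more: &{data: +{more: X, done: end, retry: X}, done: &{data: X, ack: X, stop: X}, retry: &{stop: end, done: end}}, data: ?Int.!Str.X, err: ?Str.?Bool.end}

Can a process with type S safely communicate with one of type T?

?Unit | !Unit  ok
  rec X | rec X  ok (rec unchanged)
    !Bool | ?Bool  ok
      !Int | ?Int  ok
        +{more,data,err} | &{more,data,err}  ok labels match
          [more]
            +{data,done,retry} | &{data,done,retry}  ok labels match
              [data]
                &{more,done,retry} | +{more,done,retry}  ok labels match
                  [more]
                    X | X  ok
                  [done]
                    end | end  ok
                  [retry]
                    X | X  ok
              [done]
                +{data,ack,stop} | &{data,ack,stop}  ok labels match
                  [data]
                    X | X  ok
                  [ack]
                    X | X  ok
                  [stop]
                    X | X  ok
              [retry]
                +{stop,done} | &{stop,done}  ok labels match
                  [stop]
                    end | end  ok
                  [done]
                    end | end  ok
          [data]
            !Int | ?Int  ok
              ?Str | !Str  ok
                X | X  ok
          [err]
            !Str | ?Str  ok
              !Bool | ?Bool  ok
                end | end  ok

YES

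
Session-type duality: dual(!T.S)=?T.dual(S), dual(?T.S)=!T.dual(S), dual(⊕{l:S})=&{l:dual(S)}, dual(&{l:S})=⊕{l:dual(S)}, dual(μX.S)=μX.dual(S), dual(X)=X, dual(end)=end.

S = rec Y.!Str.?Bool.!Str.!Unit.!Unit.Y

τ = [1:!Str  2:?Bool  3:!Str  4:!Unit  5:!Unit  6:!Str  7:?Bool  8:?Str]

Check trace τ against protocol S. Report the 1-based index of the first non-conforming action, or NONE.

8

step 1: !Str  match  state: ?Bool.!Str.!Unit.!Unit.rec Y.…
step 2: ?Bool  match  state: !Str.!Unit.!Unit.rec Y.…
step 3: !Str  match  state: !Unit.!Unit.rec Y.…
step 4: !Unit  match  state: !Unit.rec Y.…
step 5: !Unit  match  state: rec Y.…
step 6: !Str  match  state: ?Bool.!Str.!Unit.!Unit.rec Y.…
step 7: ?Bool  match  state: !Str.!Unit.!Unit.rec Y.…
step 8: got ?Str, protocol expects !Str  ✗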